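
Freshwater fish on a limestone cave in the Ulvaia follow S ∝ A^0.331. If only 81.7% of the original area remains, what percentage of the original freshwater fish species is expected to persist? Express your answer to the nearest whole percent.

S_new/S_old = (A_new/A_old)^z = 0.817^0.331
= exp(0.331 × ln 0.817) = exp(0.331 × -0.2021) = exp(-0.0669) ≈ 0.9353

94%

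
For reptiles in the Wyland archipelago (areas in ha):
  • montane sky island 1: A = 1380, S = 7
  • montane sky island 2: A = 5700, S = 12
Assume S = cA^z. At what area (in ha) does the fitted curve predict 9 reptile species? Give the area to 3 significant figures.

2670 ha

z = ln(12/7) / ln(5700/1380) = 0.5390 / 1.4184 = 0.3800
c = 7 / 1380^0.3800 = 7 / 15.6 = 0.4487
A = (9/0.4487)^(1/0.3800) ⇒ ln A = ln(20.06)/0.3800 = 7.8912
A = e^7.8912 ≈ 2674 ha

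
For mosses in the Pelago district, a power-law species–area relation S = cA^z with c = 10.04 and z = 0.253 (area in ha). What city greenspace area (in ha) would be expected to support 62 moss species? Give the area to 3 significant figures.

62 = 10.04 × A^0.253  ⇒  A^0.253 = 62/10.04 = 6.175
ln A = ln(6.175) / 0.253 = 1.8206 / 0.253 = 7.1959
A = e^7.1959 ≈ 1334 ha

1330 ha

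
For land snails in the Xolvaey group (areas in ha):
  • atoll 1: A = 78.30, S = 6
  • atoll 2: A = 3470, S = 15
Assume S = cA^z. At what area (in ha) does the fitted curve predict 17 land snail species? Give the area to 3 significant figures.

5820 ha

z = ln(15/6) / ln(3470/78.3) = 0.9163 / 3.7914 = 0.2417
c = 6 / 78.3^0.2417 = 6 / 2.869 = 2.092
A = (17/2.092)^(1/0.2417) ⇒ ln A = ln(8.128)/0.2417 = 8.6698
A = e^8.6698 ≈ 5824 ha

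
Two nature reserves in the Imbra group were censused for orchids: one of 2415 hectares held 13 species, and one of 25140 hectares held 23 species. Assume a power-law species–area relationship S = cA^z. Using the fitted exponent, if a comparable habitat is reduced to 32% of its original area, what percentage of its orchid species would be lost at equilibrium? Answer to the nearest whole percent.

z = ln(23/13) / ln(25140/2415) = 0.5705 / 2.3428 = 0.2435
S_new/S_old = (A_new/A_old)^z = 0.32^0.2435 = exp(0.2435 × -1.1394) = 0.7577
Fraction lost = 1 − 0.7577 = 0.2423

24%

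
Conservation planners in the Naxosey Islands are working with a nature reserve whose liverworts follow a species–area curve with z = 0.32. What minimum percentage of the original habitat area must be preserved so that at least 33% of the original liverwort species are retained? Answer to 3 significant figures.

Need (A_new/A_old)^0.32 = 0.33, so A_new/A_old = 0.33^(1/0.32) = 0.33^3.125
ln(A_new/A_old) = ln 0.33 / 0.32 = -1.1087 / 0.32 = -3.4646
A_new/A_old = e^-3.4646 ≈ 0.03129

3.13%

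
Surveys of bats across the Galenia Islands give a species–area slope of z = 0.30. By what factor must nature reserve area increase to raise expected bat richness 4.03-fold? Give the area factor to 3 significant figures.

104

(A₂/A₁)^0.3 = 4.03, so A₂/A₁ = 4.03^(1/0.3) = 4.03^3.333
ln(A₂/A₁) = ln 4.03 / 0.3 = 1.3938 / 0.3 = 4.6459
A₂/A₁ = e^4.6459 ≈ 104.2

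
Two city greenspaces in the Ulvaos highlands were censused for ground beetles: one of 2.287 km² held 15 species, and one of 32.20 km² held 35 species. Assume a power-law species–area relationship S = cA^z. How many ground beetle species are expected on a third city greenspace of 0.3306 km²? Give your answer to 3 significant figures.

z = ln(35/15) / ln(32.2/2.287) = 0.8473 / 2.6447 = 0.3204
c = 15 / 2.287^0.3204 = 15 / 1.303 = 11.51
S₃ = 11.51 × 0.3306^0.3204 = 11.51 × 0.7015 ≈ 8.072

8.07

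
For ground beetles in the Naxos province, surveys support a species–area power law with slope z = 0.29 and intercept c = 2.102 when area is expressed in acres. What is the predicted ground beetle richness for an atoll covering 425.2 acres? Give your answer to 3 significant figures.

S = 2.102 × 425.2^0.29
ln S = ln 2.102 + 0.29 × ln 425.2 = 0.7429 + 0.29 × 6.0526 = 2.4981
S = e^2.4981 ≈ 12.16

12.2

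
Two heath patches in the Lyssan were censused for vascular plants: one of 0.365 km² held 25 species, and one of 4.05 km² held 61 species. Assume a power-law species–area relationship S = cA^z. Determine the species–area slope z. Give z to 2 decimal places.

0.37

Taking logs: ln S = ln c + z ln A, so z = (ln S₂ − ln S₁)/(ln A₂ − ln A₁).
z = ln(61/25) / ln(4.05/0.365) = ln(2.44) / ln(11.1) = 0.8920 / 2.4066 = 0.3707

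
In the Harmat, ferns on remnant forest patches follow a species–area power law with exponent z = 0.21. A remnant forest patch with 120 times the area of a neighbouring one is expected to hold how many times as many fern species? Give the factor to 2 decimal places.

S₂/S₁ = (A₂/A₁)^z = 120^0.21
ln(S₂/S₁) = 0.21 × ln 120 = 0.21 × 4.7875 = 1.0054
S₂/S₁ = e^1.0054 ≈ 2.733

2.73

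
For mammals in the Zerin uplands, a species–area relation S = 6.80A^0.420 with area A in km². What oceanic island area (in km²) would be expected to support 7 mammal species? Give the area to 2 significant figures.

1.1 km²

7 = 6.8 × A^0.42  ⇒  A^0.42 = 7/6.8 = 1.029
ln A = ln(1.029) / 0.42 = 0.0290 / 0.42 = 0.0690
A = e^0.0690 ≈ 1.071 km²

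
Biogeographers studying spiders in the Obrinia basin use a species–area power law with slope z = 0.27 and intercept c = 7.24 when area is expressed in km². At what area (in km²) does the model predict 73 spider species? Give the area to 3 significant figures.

73 = 7.24 × A^0.27  ⇒  A^0.27 = 73/7.24 = 10.08
ln A = ln(10.08) / 0.27 = 2.3108 / 0.27 = 8.5587
A = e^8.5587 ≈ 5212 km²

5210 km²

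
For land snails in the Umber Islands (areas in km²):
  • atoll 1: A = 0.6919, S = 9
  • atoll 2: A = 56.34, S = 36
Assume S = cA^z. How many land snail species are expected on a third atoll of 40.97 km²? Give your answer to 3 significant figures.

z = ln(36/9) / ln(56.34/0.6919) = 1.3863 / 4.3997 = 0.3151
c = 9 / 0.6919^0.3151 = 9 / 0.8904 = 10.11
S₃ = 10.11 × 40.97^0.3151 = 10.11 × 3.222 ≈ 32.56

32.6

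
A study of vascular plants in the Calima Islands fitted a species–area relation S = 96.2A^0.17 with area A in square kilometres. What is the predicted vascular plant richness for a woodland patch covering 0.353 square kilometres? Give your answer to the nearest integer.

81 species

S = 96.2 × 0.353^0.17
ln S = ln 96.2 + 0.17 × ln 0.353 = 4.5664 + 0.17 × -1.0413 = 4.3894
S = e^4.3894 ≈ 80.59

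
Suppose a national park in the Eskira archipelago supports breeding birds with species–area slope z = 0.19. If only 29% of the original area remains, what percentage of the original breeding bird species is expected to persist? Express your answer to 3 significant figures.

79.0%

S_new/S_old = (A_new/A_old)^z = 0.29^0.19
= exp(0.19 × ln 0.29) = exp(0.19 × -1.2379) = exp(-0.2352) ≈ 0.7904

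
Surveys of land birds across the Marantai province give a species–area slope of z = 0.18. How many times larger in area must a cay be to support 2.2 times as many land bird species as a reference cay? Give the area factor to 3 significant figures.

79.9

(A₂/A₁)^0.18 = 2.2, so A₂/A₁ = 2.2^(1/0.18) = 2.2^5.556
ln(A₂/A₁) = ln 2.2 / 0.18 = 0.7885 / 0.18 = 4.3803
A₂/A₁ = e^4.3803 ≈ 79.86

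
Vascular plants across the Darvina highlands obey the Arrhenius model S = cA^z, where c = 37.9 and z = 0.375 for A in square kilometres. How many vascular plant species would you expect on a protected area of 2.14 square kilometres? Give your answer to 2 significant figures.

S = 37.9 × 2.14^0.375
ln S = ln 37.9 + 0.375 × ln 2.14 = 3.6350 + 0.375 × 0.7608 = 3.9203
S = e^3.9203 ≈ 50.41

50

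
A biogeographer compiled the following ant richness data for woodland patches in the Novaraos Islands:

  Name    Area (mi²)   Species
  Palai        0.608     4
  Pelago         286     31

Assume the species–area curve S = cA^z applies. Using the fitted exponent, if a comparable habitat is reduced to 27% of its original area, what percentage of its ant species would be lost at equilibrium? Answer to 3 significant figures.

35.3%

z = ln(31/4) / ln(286/0.608) = 2.0477 / 6.1536 = 0.3328
S_new/S_old = (A_new/A_old)^z = 0.27^0.3328 = exp(0.3328 × -1.3093) = 0.6468
Fraction lost = 1 − 0.6468 = 0.3532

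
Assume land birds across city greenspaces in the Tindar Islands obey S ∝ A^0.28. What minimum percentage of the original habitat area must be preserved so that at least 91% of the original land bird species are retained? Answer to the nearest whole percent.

71%

Need (A_new/A_old)^0.28 = 0.91, so A_new/A_old = 0.91^(1/0.28) = 0.91^3.571
ln(A_new/A_old) = ln 0.91 / 0.28 = -0.0943 / 0.28 = -0.3368
A_new/A_old = e^-0.3368 ≈ 0.714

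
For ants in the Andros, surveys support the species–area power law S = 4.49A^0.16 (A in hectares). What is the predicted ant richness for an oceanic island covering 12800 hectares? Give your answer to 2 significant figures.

S = 4.49 × 12800^0.16 = 4.49 × 4.541 ≈ 20.39

20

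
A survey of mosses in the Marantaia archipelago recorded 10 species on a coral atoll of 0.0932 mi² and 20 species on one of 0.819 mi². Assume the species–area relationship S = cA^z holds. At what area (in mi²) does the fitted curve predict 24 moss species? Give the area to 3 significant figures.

1.45 mi²

z = ln(20/10) / ln(0.819/0.0932) = 0.6931 / 2.1733 = 0.3189
c = 10 / 0.0932^0.3189 = 10 / 0.4692 = 21.32
A = (24/21.32)^(1/0.3189) ⇒ ln A = ln(1.126)/0.3189 = 0.3720
A = e^0.3720 ≈ 1.451 mi²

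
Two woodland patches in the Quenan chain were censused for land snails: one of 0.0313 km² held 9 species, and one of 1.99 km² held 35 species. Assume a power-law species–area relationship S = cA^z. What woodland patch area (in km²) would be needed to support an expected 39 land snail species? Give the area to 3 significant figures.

z = ln(35/9) / ln(1.99/0.0313) = 1.3581 / 4.1523 = 0.3271
c = 9 / 0.0313^0.3271 = 9 / 0.322 = 27.95
A = (39/27.95)^(1/0.3271) ⇒ ln A = ln(1.396)/0.3271 = 1.0190
A = e^1.0190 ≈ 2.77 km²

2.77 km²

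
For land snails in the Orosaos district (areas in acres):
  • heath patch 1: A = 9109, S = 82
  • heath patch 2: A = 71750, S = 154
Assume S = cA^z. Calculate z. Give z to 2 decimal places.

Taking logs: ln S = ln c + z ln A, so z = (ln S₂ − ln S₁)/(ln A₂ − ln A₁).
z = ln(154/82) / ln(71750/9109) = ln(1.878) / ln(7.877) = 0.6302 / 2.0639 = 0.3054

0.31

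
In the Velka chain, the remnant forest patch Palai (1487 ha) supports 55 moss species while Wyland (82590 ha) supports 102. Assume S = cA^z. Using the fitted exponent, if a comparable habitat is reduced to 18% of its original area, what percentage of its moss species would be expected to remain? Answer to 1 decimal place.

z = ln(102/55) / ln(82590/1487) = 0.6176 / 4.0171 = 0.1538
S_new/S_old = (A_new/A_old)^z = 0.18^0.1538 = exp(0.1538 × -1.7148) = 0.7682

76.8%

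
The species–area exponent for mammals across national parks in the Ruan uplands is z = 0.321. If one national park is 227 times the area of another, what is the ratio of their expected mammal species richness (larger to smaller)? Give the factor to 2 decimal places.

5.71

S₂/S₁ = (A₂/A₁)^z = 227^0.321
ln(S₂/S₁) = 0.321 × ln 227 = 0.321 × 5.4250 = 1.7414
S₂/S₁ = e^1.7414 ≈ 5.705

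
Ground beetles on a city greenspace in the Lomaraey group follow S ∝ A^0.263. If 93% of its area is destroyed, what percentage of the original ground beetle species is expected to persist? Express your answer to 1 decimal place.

49.7%

S_new/S_old = (A_new/A_old)^z = 0.07^0.263
= exp(0.263 × ln 0.07) = exp(0.263 × -2.6593) = exp(-0.6994) ≈ 0.4969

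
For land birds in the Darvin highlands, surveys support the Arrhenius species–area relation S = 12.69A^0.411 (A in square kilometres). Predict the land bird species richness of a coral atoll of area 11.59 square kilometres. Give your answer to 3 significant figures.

S = 12.69 × 11.59^0.411 = 12.69 × 2.737 ≈ 34.74

34.7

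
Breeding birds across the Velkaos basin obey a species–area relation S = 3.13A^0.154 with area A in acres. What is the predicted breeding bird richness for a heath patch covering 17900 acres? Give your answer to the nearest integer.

S = 3.13 × 17900^0.154
ln S = ln 3.13 + 0.154 × ln 17900 = 1.1410 + 0.154 × 9.7926 = 2.6491
S = e^2.6491 ≈ 14.14

14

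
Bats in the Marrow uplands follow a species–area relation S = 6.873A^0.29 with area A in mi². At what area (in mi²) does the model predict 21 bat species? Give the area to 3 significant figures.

47.1 mi²

21 = 6.873 × A^0.29  ⇒  A^0.29 = 21/6.873 = 3.055
ln A = ln(3.055) / 0.29 = 1.1169 / 0.29 = 3.8515
A = e^3.8515 ≈ 47.06 mi²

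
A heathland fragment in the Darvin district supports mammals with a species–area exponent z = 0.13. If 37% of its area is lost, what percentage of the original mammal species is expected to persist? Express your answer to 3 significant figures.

S_new/S_old = (A_new/A_old)^z = 0.63^0.13
= exp(0.13 × ln 0.63) = exp(0.13 × -0.4620) = exp(-0.0601) ≈ 0.9417

94.2%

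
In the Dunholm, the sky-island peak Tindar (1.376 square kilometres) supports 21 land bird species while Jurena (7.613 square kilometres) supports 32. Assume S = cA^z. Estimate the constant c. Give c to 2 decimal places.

19.41

z = ln(S₂/S₁) / ln(A₂/A₁) = ln(32/21) / ln(7.613/1.376) = 0.4212 / 1.7107 = 0.2462
c = S₁ / A₁^z = 21 / 1.376^0.2462 = 21 / 1.082 = 19.41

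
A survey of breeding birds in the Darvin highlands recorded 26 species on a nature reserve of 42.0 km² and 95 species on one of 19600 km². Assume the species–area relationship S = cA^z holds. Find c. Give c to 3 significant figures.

z = ln(S₂/S₁) / ln(A₂/A₁) = ln(95/26) / ln(19600/42) = 1.2958 / 6.1456 = 0.2108
c = S₁ / A₁^z = 26 / 42^0.2108 = 26 / 2.199 = 11.82

11.8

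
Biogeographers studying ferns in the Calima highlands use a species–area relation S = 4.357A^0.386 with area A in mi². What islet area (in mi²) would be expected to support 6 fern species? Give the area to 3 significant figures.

6 = 4.357 × A^0.386  ⇒  A^0.386 = 6/4.357 = 1.377
ln A = ln(1.377) / 0.386 = 0.3200 / 0.386 = 0.8290
A = e^0.8290 ≈ 2.291 mi²

2.29 mi²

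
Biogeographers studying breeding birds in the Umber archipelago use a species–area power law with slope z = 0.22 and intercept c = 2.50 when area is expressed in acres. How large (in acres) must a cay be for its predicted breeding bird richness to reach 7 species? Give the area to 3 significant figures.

108 acres

7 = 2.5 × A^0.22  ⇒  A^0.22 = 7/2.5 = 2.8
ln A = ln(2.8) / 0.22 = 1.0296 / 0.22 = 4.6801
A = e^4.6801 ≈ 107.8 acres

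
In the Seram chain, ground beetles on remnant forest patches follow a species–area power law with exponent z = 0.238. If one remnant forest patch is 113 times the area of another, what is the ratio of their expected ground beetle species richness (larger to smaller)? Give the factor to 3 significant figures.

3.08

S₂/S₁ = (A₂/A₁)^z = 113^0.238
ln(S₂/S₁) = 0.238 × ln 113 = 0.238 × 4.7274 = 1.1251
S₂/S₁ = e^1.1251 ≈ 3.081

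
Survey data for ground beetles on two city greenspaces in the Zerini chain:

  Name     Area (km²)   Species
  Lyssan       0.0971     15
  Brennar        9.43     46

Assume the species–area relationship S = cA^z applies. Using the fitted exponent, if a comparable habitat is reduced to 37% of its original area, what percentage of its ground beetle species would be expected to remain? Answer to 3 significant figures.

z = ln(46/15) / ln(9.43/0.0971) = 1.1206 / 4.5759 = 0.2449
S_new/S_old = (A_new/A_old)^z = 0.37^0.2449 = exp(0.2449 × -0.9943) = 0.7839

78.4%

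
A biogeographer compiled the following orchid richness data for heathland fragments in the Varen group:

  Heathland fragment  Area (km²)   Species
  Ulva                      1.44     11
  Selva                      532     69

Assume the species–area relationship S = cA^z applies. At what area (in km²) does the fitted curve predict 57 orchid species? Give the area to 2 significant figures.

290 km²

z = ln(69/11) / ln(532/1.44) = 1.8362 / 5.9120 = 0.3106
c = 11 / 1.44^0.3106 = 11 / 1.12 = 9.822
A = (57/9.822)^(1/0.3106) ⇒ ln A = ln(5.803)/0.3106 = 5.6615
A = e^5.6615 ≈ 287.6 km²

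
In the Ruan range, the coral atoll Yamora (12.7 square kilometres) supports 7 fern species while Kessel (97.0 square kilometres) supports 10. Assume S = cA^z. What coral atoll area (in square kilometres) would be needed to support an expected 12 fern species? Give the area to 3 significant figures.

274 square kilometres

z = ln(10/7) / ln(97/12.7) = 0.3567 / 2.0331 = 0.1754
c = 7 / 12.7^0.1754 = 7 / 1.562 = 4.482
A = (12/4.482)^(1/0.1754) ⇒ ln A = ln(2.677)/0.1754 = 5.6140
A = e^5.6140 ≈ 274.2 square kilometres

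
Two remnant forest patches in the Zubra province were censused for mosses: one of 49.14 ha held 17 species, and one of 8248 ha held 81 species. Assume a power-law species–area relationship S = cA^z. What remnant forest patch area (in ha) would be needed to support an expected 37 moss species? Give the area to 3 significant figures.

631 ha

z = ln(81/17) / ln(8248/49.14) = 1.5612 / 5.1231 = 0.3047
c = 17 / 49.14^0.3047 = 17 / 3.277 = 5.188
A = (37/5.188)^(1/0.3047) ⇒ ln A = ln(7.132)/0.3047 = 6.4466
A = e^6.4466 ≈ 630.6 ha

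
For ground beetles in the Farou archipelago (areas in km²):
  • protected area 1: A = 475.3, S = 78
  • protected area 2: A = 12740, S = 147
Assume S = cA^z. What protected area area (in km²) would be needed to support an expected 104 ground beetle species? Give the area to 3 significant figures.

2110 km²

z = ln(147/78) / ln(12740/475.3) = 0.6337 / 3.2886 = 0.1927
c = 78 / 475.3^0.1927 = 78 / 3.28 = 23.78
A = (104/23.78)^(1/0.1927) ⇒ ln A = ln(4.373)/0.1927 = 7.6568
A = e^7.6568 ≈ 2115 km²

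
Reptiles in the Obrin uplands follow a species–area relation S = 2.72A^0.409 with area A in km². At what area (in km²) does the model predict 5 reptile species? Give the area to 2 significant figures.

4.4 km²

5 = 2.72 × A^0.409  ⇒  A^0.409 = 5/2.72 = 1.838
ln A = ln(1.838) / 0.409 = 0.6088 / 0.409 = 1.4885
A = e^1.4885 ≈ 4.431 km²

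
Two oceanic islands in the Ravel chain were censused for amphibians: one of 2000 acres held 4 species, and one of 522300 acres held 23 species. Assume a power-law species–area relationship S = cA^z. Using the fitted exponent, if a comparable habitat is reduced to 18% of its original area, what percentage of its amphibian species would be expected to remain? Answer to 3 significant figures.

z = ln(23/4) / ln(522300/2000) = 1.7492 / 5.5651 = 0.3143
S_new/S_old = (A_new/A_old)^z = 0.18^0.3143 = exp(0.3143 × -1.7148) = 0.5833

58.3%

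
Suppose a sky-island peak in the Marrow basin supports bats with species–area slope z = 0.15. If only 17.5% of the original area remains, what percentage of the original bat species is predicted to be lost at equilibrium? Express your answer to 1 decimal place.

23.0%

S_new/S_old = (A_new/A_old)^z = 0.175^0.15
= exp(0.15 × ln 0.175) = exp(0.15 × -1.7430) = exp(-0.2614) ≈ 0.7699
Fraction lost = 1 − 0.7699 = 0.2301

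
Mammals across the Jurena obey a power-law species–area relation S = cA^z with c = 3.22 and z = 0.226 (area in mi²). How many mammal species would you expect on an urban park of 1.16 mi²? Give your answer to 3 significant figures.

3.33

S = 3.22 × 1.16^0.226
ln S = ln 3.22 + 0.226 × ln 1.16 = 1.1694 + 0.226 × 0.1484 = 1.2029
S = e^1.2029 ≈ 3.33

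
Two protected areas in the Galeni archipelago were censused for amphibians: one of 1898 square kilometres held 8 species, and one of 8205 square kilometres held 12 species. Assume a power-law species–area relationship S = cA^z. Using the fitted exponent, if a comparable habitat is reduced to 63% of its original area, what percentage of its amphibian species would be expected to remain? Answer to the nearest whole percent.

88%

z = ln(12/8) / ln(8205/1898) = 0.4055 / 1.4639 = 0.2770
S_new/S_old = (A_new/A_old)^z = 0.63^0.2770 = exp(0.2770 × -0.4620) = 0.8799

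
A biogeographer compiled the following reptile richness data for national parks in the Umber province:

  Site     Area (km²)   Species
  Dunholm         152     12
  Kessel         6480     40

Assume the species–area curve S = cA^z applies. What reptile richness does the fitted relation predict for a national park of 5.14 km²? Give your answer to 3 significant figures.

4.05

z = ln(40/12) / ln(6480/152) = 1.2040 / 3.7526 = 0.3208
c = 12 / 152^0.3208 = 12 / 5.012 = 2.394
S₃ = 2.394 × 5.14^0.3208 = 2.394 × 1.691 ≈ 4.048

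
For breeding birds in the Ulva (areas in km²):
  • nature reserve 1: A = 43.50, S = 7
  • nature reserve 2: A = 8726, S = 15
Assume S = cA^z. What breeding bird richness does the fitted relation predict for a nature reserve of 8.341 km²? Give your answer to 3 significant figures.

5.52

z = ln(15/7) / ln(8726/43.5) = 0.7621 / 5.3013 = 0.1438
c = 7 / 43.5^0.1438 = 7 / 1.72 = 4.07
S₃ = 4.07 × 8.341^0.1438 = 4.07 × 1.357 ≈ 5.521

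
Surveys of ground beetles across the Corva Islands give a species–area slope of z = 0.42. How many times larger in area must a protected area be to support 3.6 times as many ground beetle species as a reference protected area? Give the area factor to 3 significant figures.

(A₂/A₁)^0.42 = 3.6, so A₂/A₁ = 3.6^(1/0.42) = 3.6^2.381
ln(A₂/A₁) = ln 3.6 / 0.42 = 1.2809 / 0.42 = 3.0498
A₂/A₁ = e^3.0498 ≈ 21.11

21.1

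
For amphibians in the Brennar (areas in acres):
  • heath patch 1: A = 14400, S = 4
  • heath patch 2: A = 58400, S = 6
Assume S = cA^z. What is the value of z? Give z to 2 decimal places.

0.29

Taking logs: ln S = ln c + z ln A, so z = (ln S₂ − ln S₁)/(ln A₂ − ln A₁).
z = ln(6/4) / ln(58400/14400) = ln(1.5) / ln(4.056) = 0.4055 / 1.4001 = 0.2896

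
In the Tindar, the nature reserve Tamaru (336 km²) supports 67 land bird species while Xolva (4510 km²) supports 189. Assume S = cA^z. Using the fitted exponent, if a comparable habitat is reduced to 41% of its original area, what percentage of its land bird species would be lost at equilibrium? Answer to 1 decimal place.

30.0%

z = ln(189/67) / ln(4510/336) = 1.0371 / 2.5969 = 0.3993
S_new/S_old = (A_new/A_old)^z = 0.41^0.3993 = exp(0.3993 × -0.8916) = 0.7004
Fraction lost = 1 − 0.7004 = 0.2996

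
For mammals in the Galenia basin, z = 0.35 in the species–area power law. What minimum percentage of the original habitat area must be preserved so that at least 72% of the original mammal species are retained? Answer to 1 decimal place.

39.1%

Need (A_new/A_old)^0.35 = 0.72, so A_new/A_old = 0.72^(1/0.35) = 0.72^2.857
ln(A_new/A_old) = ln 0.72 / 0.35 = -0.3285 / 0.35 = -0.9386
A_new/A_old = e^-0.9386 ≈ 0.3912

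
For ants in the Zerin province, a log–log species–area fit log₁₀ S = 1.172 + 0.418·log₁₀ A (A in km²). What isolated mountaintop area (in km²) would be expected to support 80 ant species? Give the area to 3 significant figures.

56.1 km²

80 = 14.86 × A^0.418  ⇒  A^0.418 = 80/14.86 = 5.384
ln A = ln(5.384) / 0.418 = 1.6834 / 0.418 = 4.0273
A = e^4.0273 ≈ 56.11 km²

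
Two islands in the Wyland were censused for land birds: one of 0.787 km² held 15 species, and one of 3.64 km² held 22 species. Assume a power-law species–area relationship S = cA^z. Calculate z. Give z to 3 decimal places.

0.250

Taking logs: ln S = ln c + z ln A, so z = (ln S₂ − ln S₁)/(ln A₂ − ln A₁).
z = ln(22/15) / ln(3.64/0.787) = ln(1.467) / ln(4.625) = 0.3830 / 1.5315 = 0.2501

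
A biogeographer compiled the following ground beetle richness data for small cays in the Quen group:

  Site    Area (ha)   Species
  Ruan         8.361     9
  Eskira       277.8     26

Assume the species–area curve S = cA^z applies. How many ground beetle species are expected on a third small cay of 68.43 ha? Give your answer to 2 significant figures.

17

z = ln(26/9) / ln(277.8/8.361) = 1.0609 / 3.5033 = 0.3028
c = 9 / 8.361^0.3028 = 9 / 1.902 = 4.731
S₃ = 4.731 × 68.43^0.3028 = 4.731 × 3.595 ≈ 17.01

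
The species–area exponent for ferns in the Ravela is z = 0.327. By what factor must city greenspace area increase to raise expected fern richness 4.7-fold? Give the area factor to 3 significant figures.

114

(A₂/A₁)^0.327 = 4.7, so A₂/A₁ = 4.7^(1/0.327) = 4.7^3.058
ln(A₂/A₁) = ln 4.7 / 0.327 = 1.5476 / 0.327 = 4.7326
A₂/A₁ = e^4.7326 ≈ 113.6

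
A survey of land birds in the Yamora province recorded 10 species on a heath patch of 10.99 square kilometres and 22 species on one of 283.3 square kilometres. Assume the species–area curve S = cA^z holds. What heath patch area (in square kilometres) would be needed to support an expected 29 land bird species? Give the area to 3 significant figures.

885 square kilometres

z = ln(22/10) / ln(283.3/10.99) = 0.7885 / 3.2495 = 0.2426
c = 10 / 10.99^0.2426 = 10 / 1.789 = 5.59
A = (29/5.59)^(1/0.2426) ⇒ ln A = ln(5.188)/0.2426 = 6.7850
A = e^6.7850 ≈ 884.5 square kilometres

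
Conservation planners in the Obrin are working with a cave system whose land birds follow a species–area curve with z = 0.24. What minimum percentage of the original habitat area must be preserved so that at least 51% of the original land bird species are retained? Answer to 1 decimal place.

6.0%

Need (A_new/A_old)^0.24 = 0.51, so A_new/A_old = 0.51^(1/0.24) = 0.51^4.167
ln(A_new/A_old) = ln 0.51 / 0.24 = -0.6733 / 0.24 = -2.8056
A_new/A_old = e^-2.8056 ≈ 0.06047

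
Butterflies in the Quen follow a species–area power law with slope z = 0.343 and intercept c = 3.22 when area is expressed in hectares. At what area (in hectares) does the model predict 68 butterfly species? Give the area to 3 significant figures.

7280 hectares

68 = 3.22 × A^0.343  ⇒  A^0.343 = 68/3.22 = 21.12
ln A = ln(21.12) / 0.343 = 3.0501 / 0.343 = 8.8925
A = e^8.8925 ≈ 7277 hectares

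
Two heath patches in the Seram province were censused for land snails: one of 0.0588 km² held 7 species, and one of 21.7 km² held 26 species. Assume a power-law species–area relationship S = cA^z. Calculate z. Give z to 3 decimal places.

0.222

Taking logs: ln S = ln c + z ln A, so z = (ln S₂ − ln S₁)/(ln A₂ − ln A₁).
z = ln(26/7) / ln(21.7/0.0588) = ln(3.714) / ln(369) = 1.3122 / 5.9109 = 0.2220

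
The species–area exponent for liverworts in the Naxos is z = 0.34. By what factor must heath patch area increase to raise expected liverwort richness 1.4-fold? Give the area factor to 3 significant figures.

2.69

(A₂/A₁)^0.34 = 1.4, so A₂/A₁ = 1.4^(1/0.34) = 1.4^2.941
ln(A₂/A₁) = ln 1.4 / 0.34 = 0.3365 / 0.34 = 0.9896
A₂/A₁ = e^0.9896 ≈ 2.69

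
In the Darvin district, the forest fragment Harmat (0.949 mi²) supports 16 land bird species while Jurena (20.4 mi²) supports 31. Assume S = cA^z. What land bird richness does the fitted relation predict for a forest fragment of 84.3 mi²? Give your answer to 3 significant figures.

z = ln(31/16) / ln(20.4/0.949) = 0.6614 / 3.0679 = 0.2156
c = 16 / 0.949^0.2156 = 16 / 0.9888 = 16.18
S₃ = 16.18 × 84.3^0.2156 = 16.18 × 2.601 ≈ 42.09

42.1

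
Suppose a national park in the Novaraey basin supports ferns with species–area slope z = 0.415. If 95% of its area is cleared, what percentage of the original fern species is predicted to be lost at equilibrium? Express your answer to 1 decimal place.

71.2%

S_new/S_old = (A_new/A_old)^z = 0.05^0.415
= exp(0.415 × ln 0.05) = exp(0.415 × -2.9957) = exp(-1.2432) ≈ 0.2885
Fraction lost = 1 − 0.2885 = 0.7115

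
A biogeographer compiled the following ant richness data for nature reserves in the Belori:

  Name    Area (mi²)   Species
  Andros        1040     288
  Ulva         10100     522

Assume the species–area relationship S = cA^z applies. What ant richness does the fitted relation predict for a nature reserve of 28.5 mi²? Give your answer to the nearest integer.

112

z = ln(522/288) / ln(10100/1040) = 0.5947 / 2.2733 = 0.2616
c = 288 / 1040^0.2616 = 288 / 6.156 = 46.79
S₃ = 46.79 × 28.5^0.2616 = 46.79 × 2.402 ≈ 112.4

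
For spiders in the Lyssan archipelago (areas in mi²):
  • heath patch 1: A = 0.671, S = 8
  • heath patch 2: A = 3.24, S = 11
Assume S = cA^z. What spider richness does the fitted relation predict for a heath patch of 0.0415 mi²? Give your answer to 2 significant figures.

4.6

z = ln(11/8) / ln(3.24/0.671) = 0.3185 / 1.5746 = 0.2022
c = 8 / 0.671^0.2022 = 8 / 0.9225 = 8.672
S₃ = 8.672 × 0.0415^0.2022 = 8.672 × 0.5254 ≈ 4.557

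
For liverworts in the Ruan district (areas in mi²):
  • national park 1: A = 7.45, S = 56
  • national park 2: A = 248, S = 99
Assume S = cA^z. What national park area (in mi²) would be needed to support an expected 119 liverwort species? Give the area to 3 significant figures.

769 mi²

z = ln(99/56) / ln(248/7.45) = 0.5698 / 3.5052 = 0.1625
c = 56 / 7.45^0.1625 = 56 / 1.386 = 40.4
A = (119/40.4)^(1/0.1625) ⇒ ln A = ln(2.945)/0.1625 = 6.6454
A = e^6.6454 ≈ 769.3 mi²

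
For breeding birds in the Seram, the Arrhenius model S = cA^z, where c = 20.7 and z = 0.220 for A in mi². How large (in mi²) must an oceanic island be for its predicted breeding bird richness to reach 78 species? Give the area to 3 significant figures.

416 mi²

78 = 20.7 × A^0.22  ⇒  A^0.22 = 78/20.7 = 3.768
ln A = ln(3.768) / 0.22 = 1.3266 / 0.22 = 6.0299
A = e^6.0299 ≈ 415.7 mi²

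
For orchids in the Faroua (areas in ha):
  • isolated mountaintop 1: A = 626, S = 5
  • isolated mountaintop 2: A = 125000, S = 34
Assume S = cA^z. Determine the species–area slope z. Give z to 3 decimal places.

0.362

Taking logs: ln S = ln c + z ln A, so z = (ln S₂ − ln S₁)/(ln A₂ − ln A₁).
z = ln(34/5) / ln(125000/626) = ln(6.8) / ln(199.7) = 1.9169 / 5.2967 = 0.3619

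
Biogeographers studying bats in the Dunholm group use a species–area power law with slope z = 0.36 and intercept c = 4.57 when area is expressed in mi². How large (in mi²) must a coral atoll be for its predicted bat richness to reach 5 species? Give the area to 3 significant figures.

1.28 mi²

5 = 4.57 × A^0.36  ⇒  A^0.36 = 5/4.57 = 1.094
ln A = ln(1.094) / 0.36 = 0.0899 / 0.36 = 0.2498
A = e^0.2498 ≈ 1.284 mi²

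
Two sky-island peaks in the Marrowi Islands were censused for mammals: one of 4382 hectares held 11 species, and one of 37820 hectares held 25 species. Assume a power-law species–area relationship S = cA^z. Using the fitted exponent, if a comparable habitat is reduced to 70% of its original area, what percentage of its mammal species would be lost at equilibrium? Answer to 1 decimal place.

12.7%

z = ln(25/11) / ln(37820/4382) = 0.8210 / 2.1553 = 0.3809
S_new/S_old = (A_new/A_old)^z = 0.7^0.3809 = exp(0.3809 × -0.3567) = 0.873
Fraction lost = 1 − 0.873 = 0.127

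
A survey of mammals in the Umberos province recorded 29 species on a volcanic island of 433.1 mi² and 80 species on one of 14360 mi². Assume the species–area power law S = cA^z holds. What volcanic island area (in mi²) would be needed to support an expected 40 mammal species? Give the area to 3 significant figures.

1310 mi²

z = ln(80/29) / ln(14360/433.1) = 1.0147 / 3.5012 = 0.2898
c = 29 / 433.1^0.2898 = 29 / 5.809 = 4.992
A = (40/4.992)^(1/0.2898) ⇒ ln A = ln(8.013)/0.2898 = 7.1806
A = e^7.1806 ≈ 1314 mi²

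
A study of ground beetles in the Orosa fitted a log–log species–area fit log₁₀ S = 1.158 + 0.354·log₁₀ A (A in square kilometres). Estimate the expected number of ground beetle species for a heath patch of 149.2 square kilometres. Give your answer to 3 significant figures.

84.6

S = 14.39 × 149.2^0.354
ln S = ln 14.39 + 0.354 × ln 149.2 = 2.6664 + 0.354 × 5.0053 = 4.4383
S = e^4.4383 ≈ 84.63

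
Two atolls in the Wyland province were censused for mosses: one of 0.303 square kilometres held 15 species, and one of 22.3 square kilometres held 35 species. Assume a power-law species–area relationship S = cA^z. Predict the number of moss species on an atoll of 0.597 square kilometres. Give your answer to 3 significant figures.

z = ln(35/15) / ln(22.3/0.303) = 0.8473 / 4.2986 = 0.1971
c = 15 / 0.303^0.1971 = 15 / 0.7903 = 18.98
S₃ = 18.98 × 0.597^0.1971 = 18.98 × 0.9033 ≈ 17.15

17.1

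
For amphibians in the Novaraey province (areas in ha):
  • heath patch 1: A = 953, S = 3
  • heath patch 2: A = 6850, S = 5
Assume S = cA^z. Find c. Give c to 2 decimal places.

z = ln(S₂/S₁) / ln(A₂/A₁) = ln(5/3) / ln(6850/953) = 0.5108 / 1.9724 = 0.2590
c = S₁ / A₁^z = 3 / 953^0.2590 = 3 / 5.909 = 0.5077

0.51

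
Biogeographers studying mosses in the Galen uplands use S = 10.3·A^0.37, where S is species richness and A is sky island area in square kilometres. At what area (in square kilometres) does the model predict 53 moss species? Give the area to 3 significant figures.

53 = 10.3 × A^0.37  ⇒  A^0.37 = 53/10.3 = 5.146
ln A = ln(5.146) / 0.37 = 1.6381 / 0.37 = 4.4274
A = e^4.4274 ≈ 83.72 square kilometres

83.7 square kilometres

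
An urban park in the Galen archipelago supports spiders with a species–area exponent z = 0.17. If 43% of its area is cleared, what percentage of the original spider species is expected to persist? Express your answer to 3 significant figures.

90.9%

S_new/S_old = (A_new/A_old)^z = 0.57^0.17
= exp(0.17 × ln 0.57) = exp(0.17 × -0.5621) = exp(-0.0956) ≈ 0.9089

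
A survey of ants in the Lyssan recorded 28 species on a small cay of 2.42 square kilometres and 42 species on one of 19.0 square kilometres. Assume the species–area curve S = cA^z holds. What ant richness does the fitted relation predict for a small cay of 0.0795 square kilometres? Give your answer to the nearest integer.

z = ln(42/28) / ln(19/2.42) = 0.4055 / 2.0607 = 0.1968
c = 28 / 2.42^0.1968 = 28 / 1.19 = 23.53
S₃ = 23.53 × 0.0795^0.1968 = 23.53 × 0.6076 ≈ 14.3

14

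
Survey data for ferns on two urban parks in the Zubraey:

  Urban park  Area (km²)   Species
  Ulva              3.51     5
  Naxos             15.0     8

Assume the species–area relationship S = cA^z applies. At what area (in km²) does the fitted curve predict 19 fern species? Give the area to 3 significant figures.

217 km²

z = ln(8/5) / ln(15/3.51) = 0.4700 / 1.4524 = 0.3236
c = 5 / 3.51^0.3236 = 5 / 1.501 = 3.331
A = (19/3.331)^(1/0.3236) ⇒ ln A = ln(5.705)/0.3236 = 5.3811
A = e^5.3811 ≈ 217.3 km²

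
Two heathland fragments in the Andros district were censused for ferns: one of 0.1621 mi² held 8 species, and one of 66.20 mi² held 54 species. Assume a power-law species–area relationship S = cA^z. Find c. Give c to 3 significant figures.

z = ln(S₂/S₁) / ln(A₂/A₁) = ln(54/8) / ln(66.2/0.1621) = 1.9095 / 6.0122 = 0.3176
c = S₁ / A₁^z = 8 / 0.1621^0.3176 = 8 / 0.5611 = 14.26

14.3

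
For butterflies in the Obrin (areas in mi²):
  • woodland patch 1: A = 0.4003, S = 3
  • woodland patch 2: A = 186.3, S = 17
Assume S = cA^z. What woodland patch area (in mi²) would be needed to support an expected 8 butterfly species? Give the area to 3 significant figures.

z = ln(17/3) / ln(186.3/0.4003) = 1.7346 / 6.1429 = 0.2824
c = 3 / 0.4003^0.2824 = 3 / 0.7722 = 3.885
A = (8/3.885)^(1/0.2824) ⇒ ln A = ln(2.059)/0.2824 = 2.5580
A = e^2.5580 ≈ 12.91 mi²

12.9 mi²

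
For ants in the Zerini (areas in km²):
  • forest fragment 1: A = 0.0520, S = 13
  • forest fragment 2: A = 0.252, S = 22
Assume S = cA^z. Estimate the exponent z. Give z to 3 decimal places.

Taking logs: ln S = ln c + z ln A, so z = (ln S₂ − ln S₁)/(ln A₂ − ln A₁).
z = ln(22/13) / ln(0.252/0.052) = ln(1.692) / ln(4.846) = 0.5261 / 1.5782 = 0.3334

0.333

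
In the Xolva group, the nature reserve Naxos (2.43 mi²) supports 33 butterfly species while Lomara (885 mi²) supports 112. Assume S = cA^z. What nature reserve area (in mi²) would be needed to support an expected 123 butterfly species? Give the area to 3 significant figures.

1390 mi²

z = ln(112/33) / ln(885/2.43) = 1.2220 / 5.8977 = 0.2072
c = 33 / 2.43^0.2072 = 33 / 1.202 = 27.45
A = (123/27.45)^(1/0.2072) ⇒ ln A = ln(4.48)/0.2072 = 7.2377
A = e^7.2377 ≈ 1391 mi²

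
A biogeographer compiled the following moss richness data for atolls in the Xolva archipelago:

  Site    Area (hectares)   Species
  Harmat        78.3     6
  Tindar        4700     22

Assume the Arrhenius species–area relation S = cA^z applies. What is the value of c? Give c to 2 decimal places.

z = ln(S₂/S₁) / ln(A₂/A₁) = ln(22/6) / ln(4700/78.3) = 1.2993 / 4.0948 = 0.3173
c = S₁ / A₁^z = 6 / 78.3^0.3173 = 6 / 3.989 = 1.504

1.50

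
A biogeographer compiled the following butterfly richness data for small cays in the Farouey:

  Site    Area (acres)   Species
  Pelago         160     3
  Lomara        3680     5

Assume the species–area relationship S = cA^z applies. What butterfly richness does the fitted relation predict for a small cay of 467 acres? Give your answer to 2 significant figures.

z = ln(5/3) / ln(3680/160) = 0.5108 / 3.1355 = 0.1629
c = 3 / 160^0.1629 = 3 / 2.286 = 1.312
S₃ = 1.312 × 467^0.1629 = 1.312 × 2.722 ≈ 3.572

3.6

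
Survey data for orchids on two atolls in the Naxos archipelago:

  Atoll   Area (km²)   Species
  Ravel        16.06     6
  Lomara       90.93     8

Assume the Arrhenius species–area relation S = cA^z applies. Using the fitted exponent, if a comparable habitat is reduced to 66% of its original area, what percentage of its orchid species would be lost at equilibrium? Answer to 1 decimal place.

6.7%

z = ln(8/6) / ln(90.93/16.06) = 0.2877 / 1.7338 = 0.1659
S_new/S_old = (A_new/A_old)^z = 0.66^0.1659 = exp(0.1659 × -0.4155) = 0.9334
Fraction lost = 1 − 0.9334 = 0.06662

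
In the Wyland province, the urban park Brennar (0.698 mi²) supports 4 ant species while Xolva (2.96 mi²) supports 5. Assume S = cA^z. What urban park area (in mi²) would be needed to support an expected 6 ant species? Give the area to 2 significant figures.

z = ln(5/4) / ln(2.96/0.698) = 0.2231 / 1.4447 = 0.1545
c = 4 / 0.698^0.1545 = 4 / 0.946 = 4.228
A = (6/4.228)^(1/0.1545) ⇒ ln A = ln(1.419)/0.1545 = 2.2656
A = e^2.2656 ≈ 9.637 mi²

9.6 mi²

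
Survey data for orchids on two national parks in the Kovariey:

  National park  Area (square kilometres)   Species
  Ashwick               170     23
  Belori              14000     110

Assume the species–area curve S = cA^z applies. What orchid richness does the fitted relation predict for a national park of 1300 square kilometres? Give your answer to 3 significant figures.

47.3

z = ln(110/23) / ln(14000/170) = 1.5650 / 4.4110 = 0.3548
c = 23 / 170^0.3548 = 23 / 6.185 = 3.719
S₃ = 3.719 × 1300^0.3548 = 3.719 × 12.73 ≈ 47.34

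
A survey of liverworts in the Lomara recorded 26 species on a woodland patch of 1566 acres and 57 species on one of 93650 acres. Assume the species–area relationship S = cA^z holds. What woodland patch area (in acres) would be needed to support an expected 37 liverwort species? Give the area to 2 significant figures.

9800 acres

z = ln(57/26) / ln(93650/1566) = 0.7850 / 4.0910 = 0.1919
c = 26 / 1566^0.1919 = 26 / 4.102 = 6.338
A = (37/6.338)^(1/0.1919) ⇒ ln A = ln(5.837)/0.1919 = 9.1951
A = e^9.1951 ≈ 9849 acres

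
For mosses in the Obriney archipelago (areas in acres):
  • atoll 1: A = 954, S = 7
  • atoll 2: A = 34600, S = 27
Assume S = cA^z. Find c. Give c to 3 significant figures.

0.531

z = ln(S₂/S₁) / ln(A₂/A₁) = ln(27/7) / ln(34600/954) = 1.3499 / 3.5909 = 0.3759
c = S₁ / A₁^z = 7 / 954^0.3759 = 7 / 13.19 = 0.5309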